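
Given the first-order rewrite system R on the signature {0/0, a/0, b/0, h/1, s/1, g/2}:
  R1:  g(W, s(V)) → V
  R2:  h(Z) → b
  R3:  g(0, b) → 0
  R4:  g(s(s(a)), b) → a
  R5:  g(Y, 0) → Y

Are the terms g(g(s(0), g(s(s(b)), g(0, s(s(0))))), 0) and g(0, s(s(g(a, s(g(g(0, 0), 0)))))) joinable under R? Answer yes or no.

Reduce t₁ = g(g(s(0), g(s(s(b)), g(0, s(s(0))))), 0):
1. g(g(s(0), g(s(s(b)), g(0, s(s(0))))), 0)  →  g(s(0), g(s(s(b)), g(0, s(s(0)))))   [R5 at ε]
2. g(s(0), g(s(s(b)), g(0, s(s(0)))))  →  g(s(0), g(s(s(b)), s(0)))   [R1 at 2.2]
3. g(s(0), g(s(s(b)), s(0)))  →  g(s(0), 0)   [R1 at 2]
4. g(s(0), 0)  →  s(0)   [R5 at ε]

Reduce t₂ = g(0, s(s(g(a, s(g(g(0, 0), 0)))))):
1. g(0, s(s(g(a, s(g(g(0, 0), 0))))))  →  s(g(a, s(g(g(0, 0), 0))))   [R1 at ε]
2. s(g(a, s(g(g(0, 0), 0))))  →  s(g(g(0, 0), 0))   [R1 at 1]
3. s(g(g(0, 0), 0))  →  s(g(0, 0))   [R5 at 1]
4. s(g(0, 0))  →  s(0)   [R5 at 1]

yes — NF(t₁) = s(0), NF(t₂) = s(0)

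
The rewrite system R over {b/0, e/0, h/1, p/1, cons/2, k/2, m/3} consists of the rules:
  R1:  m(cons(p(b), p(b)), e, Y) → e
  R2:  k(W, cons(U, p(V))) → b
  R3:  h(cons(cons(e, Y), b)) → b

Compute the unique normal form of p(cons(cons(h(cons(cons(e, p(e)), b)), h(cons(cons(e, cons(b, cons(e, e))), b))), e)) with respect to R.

p(cons(cons(b, b), e))

1. p(cons(cons(h(cons(cons(e, p(e)), b)), h(cons(cons(e, cons(b, cons(e, e))), b))), e))  →  p(cons(cons(b, h(cons(cons(e, cons(b, cons(e, e))), b))), e))   [R3 at 1.1.1]
2. p(cons(cons(b, h(cons(cons(e, cons(b, cons(e, e))), b))), e))  →  p(cons(cons(b, b), e))   [R3 at 1.1.2]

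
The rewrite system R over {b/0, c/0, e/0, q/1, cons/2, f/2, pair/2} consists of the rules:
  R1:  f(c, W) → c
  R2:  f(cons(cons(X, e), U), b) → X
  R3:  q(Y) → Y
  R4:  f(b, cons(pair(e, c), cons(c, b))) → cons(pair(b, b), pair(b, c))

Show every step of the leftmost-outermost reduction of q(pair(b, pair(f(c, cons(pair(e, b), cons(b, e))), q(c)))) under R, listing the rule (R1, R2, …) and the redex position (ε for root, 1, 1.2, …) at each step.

1. q(pair(b, pair(f(c, cons(pair(e, b), cons(b, e))), q(c))))  →  pair(b, pair(f(c, cons(pair(e, b), cons(b, e))), q(c)))   [R3 at ε]
2. pair(b, pair(f(c, cons(pair(e, b), cons(b, e))), q(c)))  →  pair(b, pair(c, q(c)))   [R1 at 2.1]
3. pair(b, pair(c, q(c)))  →  pair(b, pair(c, c))   [R3 at 2.2]

pair(b, pair(c, c))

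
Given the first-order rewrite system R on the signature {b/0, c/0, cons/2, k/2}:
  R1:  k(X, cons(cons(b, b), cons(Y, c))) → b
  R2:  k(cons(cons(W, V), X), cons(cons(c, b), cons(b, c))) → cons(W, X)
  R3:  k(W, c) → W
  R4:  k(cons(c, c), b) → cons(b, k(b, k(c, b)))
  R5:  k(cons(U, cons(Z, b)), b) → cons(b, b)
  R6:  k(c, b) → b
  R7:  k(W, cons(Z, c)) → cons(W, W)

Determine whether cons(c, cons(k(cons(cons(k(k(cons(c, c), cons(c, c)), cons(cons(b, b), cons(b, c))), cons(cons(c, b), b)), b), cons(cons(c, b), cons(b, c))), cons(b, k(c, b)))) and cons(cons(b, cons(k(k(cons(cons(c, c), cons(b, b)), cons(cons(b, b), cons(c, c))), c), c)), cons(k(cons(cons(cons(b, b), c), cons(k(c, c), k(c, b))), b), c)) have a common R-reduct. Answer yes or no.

Reduce t₁ = cons(c, cons(k(cons(cons(k(k(cons(c, c), cons(c, c)), cons(cons(b, b), cons(b, c))), cons(cons(c, b), b)), b), cons(cons(c, b), cons(b, c))), cons(b, k(c, b)))):
1. cons(c, cons(k(cons(cons(k(k(cons(c, c), cons(c, c)), cons(cons(b, b), cons(b, c))), cons(cons(c, b), b)), b), cons(cons(c, b), cons(b, c))), cons(b, k(c, b))))  →  cons(c, cons(cons(k(k(cons(c, c), cons(c, c)), cons(cons(b, b), cons(b, c))), b), cons(b, k(c, b))))   [R2 at 2.1]
2. cons(c, cons(cons(k(k(cons(c, c), cons(c, c)), cons(cons(b, b), cons(b, c))), b), cons(b, k(c, b))))  →  cons(c, cons(cons(b, b), cons(b, k(c, b))))   [R1 at 2.1.1]
3. cons(c, cons(cons(b, b), cons(b, k(c, b))))  →  cons(c, cons(cons(b, b), cons(b, b)))   [R6 at 2.2.2]

Reduce t₂ = cons(cons(b, cons(k(k(cons(cons(c, c), cons(b, b)), cons(cons(b, b), cons(c, c))), c), c)), cons(k(cons(cons(cons(b, b), c), cons(k(c, c), k(c, b))), b), c)):
1. cons(cons(b, cons(k(k(cons(cons(c, c), cons(b, b)), cons(cons(b, b), cons(c, c))), c), c)), cons(k(cons(cons(cons(b, b), c), cons(k(c, c), k(c, b))), b), c))  →  cons(cons(b, cons(k(cons(cons(c, c), cons(b, b)), cons(cons(b, b), cons(c, c))), c)), cons(k(cons(cons(cons(b, b), c), cons(k(c, c), k(c, b))), b), c))   [R3 at 1.2.1]
2. cons(cons(b, cons(k(cons(cons(c, c), cons(b, b)), cons(cons(b, b), cons(c, c))), c)), cons(k(cons(cons(cons(b, b), c), cons(k(c, c), k(c, b))), b), c))  →  cons(cons(b, cons(b, c)), cons(k(cons(cons(cons(b, b), c), cons(k(c, c), k(c, b))), b), c))   [R1 at 1.2.1]
3. cons(cons(b, cons(b, c)), cons(k(cons(cons(cons(b, b), c), cons(k(c, c), k(c, b))), b), c))  →  cons(cons(b, cons(b, c)), cons(k(cons(cons(cons(b, b), c), cons(c, k(c, b))), b), c))   [R3 at 2.1.1.2.1]
4. cons(cons(b, cons(b, c)), cons(k(cons(cons(cons(b, b), c), cons(c, k(c, b))), b), c))  →  cons(cons(b, cons(b, c)), cons(k(cons(cons(cons(b, b), c), cons(c, b)), b), c))   [R6 at 2.1.1.2.2]
5. cons(cons(b, cons(b, c)), cons(k(cons(cons(cons(b, b), c), cons(c, b)), b), c))  →  cons(cons(b, cons(b, c)), cons(cons(b, b), c))   [R5 at 2.1]

no — NF(t₁) = cons(c, cons(cons(b, b), cons(b, b))), NF(t₂) = cons(cons(b, cons(b, c)), cons(cons(b, b), c))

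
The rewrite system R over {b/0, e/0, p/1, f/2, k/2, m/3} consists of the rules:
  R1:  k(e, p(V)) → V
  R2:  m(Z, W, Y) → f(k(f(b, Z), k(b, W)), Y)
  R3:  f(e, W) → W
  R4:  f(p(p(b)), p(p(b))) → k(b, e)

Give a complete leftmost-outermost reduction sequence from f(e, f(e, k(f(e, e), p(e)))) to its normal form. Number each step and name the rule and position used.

1. f(e, f(e, k(f(e, e), p(e))))  →  f(e, k(f(e, e), p(e)))   [R3 at ε]
2. f(e, k(f(e, e), p(e)))  →  k(f(e, e), p(e))   [R3 at ε]
3. k(f(e, e), p(e))  →  k(e, p(e))   [R3 at 1]
4. k(e, p(e))  →  e   [R1 at ε]

e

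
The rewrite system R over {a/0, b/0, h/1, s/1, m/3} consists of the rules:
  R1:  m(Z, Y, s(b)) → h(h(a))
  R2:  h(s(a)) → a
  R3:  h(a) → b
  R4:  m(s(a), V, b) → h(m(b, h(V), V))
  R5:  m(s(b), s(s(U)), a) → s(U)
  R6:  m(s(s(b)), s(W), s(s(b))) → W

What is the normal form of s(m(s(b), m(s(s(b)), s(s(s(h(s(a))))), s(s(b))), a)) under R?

s(s(a))

1. s(m(s(b), m(s(s(b)), s(s(s(h(s(a))))), s(s(b))), a))  →  s(m(s(b), s(s(h(s(a)))), a))   [R6 at 1.2]
2. s(m(s(b), s(s(h(s(a)))), a))  →  s(s(h(s(a))))   [R5 at 1]
3. s(s(h(s(a))))  →  s(s(a))   [R2 at 1.1]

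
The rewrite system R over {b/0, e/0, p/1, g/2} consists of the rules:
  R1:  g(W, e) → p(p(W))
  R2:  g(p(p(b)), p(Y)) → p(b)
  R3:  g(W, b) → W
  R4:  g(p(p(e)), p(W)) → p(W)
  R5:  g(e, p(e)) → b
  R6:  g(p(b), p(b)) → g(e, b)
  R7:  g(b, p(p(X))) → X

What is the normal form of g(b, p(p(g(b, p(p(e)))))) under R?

e

1. g(b, p(p(g(b, p(p(e))))))  →  g(b, p(p(e)))   [R7 at ε]
2. g(b, p(p(e)))  →  e   [R7 at ε]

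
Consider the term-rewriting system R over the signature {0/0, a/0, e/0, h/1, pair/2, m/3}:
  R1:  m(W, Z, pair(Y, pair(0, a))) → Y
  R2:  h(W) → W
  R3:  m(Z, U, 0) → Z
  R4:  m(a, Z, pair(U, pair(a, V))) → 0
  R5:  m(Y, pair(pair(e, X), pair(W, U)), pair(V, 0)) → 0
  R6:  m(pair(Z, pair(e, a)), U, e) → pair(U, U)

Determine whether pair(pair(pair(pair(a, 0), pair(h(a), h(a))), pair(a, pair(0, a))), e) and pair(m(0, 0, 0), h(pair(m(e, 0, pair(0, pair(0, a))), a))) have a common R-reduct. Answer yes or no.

no — NF(t₁) = pair(pair(pair(pair(a, 0), pair(a, a)), pair(a, pair(0, a))), e), NF(t₂) = pair(0, pair(0, a))

Reduce t₁ = pair(pair(pair(pair(a, 0), pair(h(a), h(a))), pair(a, pair(0, a))), e):
1. pair(pair(pair(pair(a, 0), pair(h(a), h(a))), pair(a, pair(0, a))), e)  →  pair(pair(pair(pair(a, 0), pair(a, h(a))), pair(a, pair(0, a))), e)   [R2 at 1.1.2.1]
2. pair(pair(pair(pair(a, 0), pair(a, h(a))), pair(a, pair(0, a))), e)  →  pair(pair(pair(pair(a, 0), pair(a, a)), pair(a, pair(0, a))), e)   [R2 at 1.1.2.2]

Reduce t₂ = pair(m(0, 0, 0), h(pair(m(e, 0, pair(0, pair(0, a))), a))):
1. pair(m(0, 0, 0), h(pair(m(e, 0, pair(0, pair(0, a))), a)))  →  pair(0, h(pair(m(e, 0, pair(0, pair(0, a))), a)))   [R3 at 1]
2. pair(0, h(pair(m(e, 0, pair(0, pair(0, a))), a)))  →  pair(0, pair(m(e, 0, pair(0, pair(0, a))), a))   [R2 at 2]
3. pair(0, pair(m(e, 0, pair(0, pair(0, a))), a))  →  pair(0, pair(0, a))   [R1 at 2.1]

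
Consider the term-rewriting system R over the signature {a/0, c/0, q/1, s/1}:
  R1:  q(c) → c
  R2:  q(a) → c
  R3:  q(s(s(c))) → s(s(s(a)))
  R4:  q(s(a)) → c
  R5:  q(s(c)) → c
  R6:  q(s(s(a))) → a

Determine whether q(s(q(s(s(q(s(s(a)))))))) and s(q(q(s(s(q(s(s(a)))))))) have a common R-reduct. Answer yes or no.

Reduce t₁ = q(s(q(s(s(q(s(s(a)))))))):
1. q(s(q(s(s(q(s(s(a))))))))  →  q(s(q(s(s(a)))))   [R6 at 1.1.1.1.1]
2. q(s(q(s(s(a)))))  →  q(s(a))   [R6 at 1.1]
3. q(s(a))  →  c   [R4 at ε]

Reduce t₂ = s(q(q(s(s(q(s(s(a)))))))):
1. s(q(q(s(s(q(s(s(a))))))))  →  s(q(q(s(s(a)))))   [R6 at 1.1.1.1.1]
2. s(q(q(s(s(a)))))  →  s(q(a))   [R6 at 1.1]
3. s(q(a))  →  s(c)   [R2 at 1]

no — NF(t₁) = c, NF(t₂) = s(c)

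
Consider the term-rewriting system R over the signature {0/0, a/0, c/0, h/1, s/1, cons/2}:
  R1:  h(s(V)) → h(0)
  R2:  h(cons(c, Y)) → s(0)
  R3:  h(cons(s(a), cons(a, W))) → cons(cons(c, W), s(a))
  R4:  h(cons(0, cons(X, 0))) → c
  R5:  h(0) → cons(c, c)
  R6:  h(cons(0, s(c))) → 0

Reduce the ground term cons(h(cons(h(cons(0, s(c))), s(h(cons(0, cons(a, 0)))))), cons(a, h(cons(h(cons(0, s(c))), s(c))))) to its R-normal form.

cons(0, cons(a, 0))

1. cons(h(cons(h(cons(0, s(c))), s(h(cons(0, cons(a, 0)))))), cons(a, h(cons(h(cons(0, s(c))), s(c)))))  →  cons(h(cons(0, s(h(cons(0, cons(a, 0)))))), cons(a, h(cons(h(cons(0, s(c))), s(c)))))   [R6 at 1.1.1]
2. cons(h(cons(0, s(h(cons(0, cons(a, 0)))))), cons(a, h(cons(h(cons(0, s(c))), s(c)))))  →  cons(h(cons(0, s(c))), cons(a, h(cons(h(cons(0, s(c))), s(c)))))   [R4 at 1.1.2.1]
3. cons(h(cons(0, s(c))), cons(a, h(cons(h(cons(0, s(c))), s(c)))))  →  cons(0, cons(a, h(cons(h(cons(0, s(c))), s(c)))))   [R6 at 1]
4. cons(0, cons(a, h(cons(h(cons(0, s(c))), s(c)))))  →  cons(0, cons(a, h(cons(0, s(c)))))   [R6 at 2.2.1.1]
5. cons(0, cons(a, h(cons(0, s(c)))))  →  cons(0, cons(a, 0))   [R6 at 2.2]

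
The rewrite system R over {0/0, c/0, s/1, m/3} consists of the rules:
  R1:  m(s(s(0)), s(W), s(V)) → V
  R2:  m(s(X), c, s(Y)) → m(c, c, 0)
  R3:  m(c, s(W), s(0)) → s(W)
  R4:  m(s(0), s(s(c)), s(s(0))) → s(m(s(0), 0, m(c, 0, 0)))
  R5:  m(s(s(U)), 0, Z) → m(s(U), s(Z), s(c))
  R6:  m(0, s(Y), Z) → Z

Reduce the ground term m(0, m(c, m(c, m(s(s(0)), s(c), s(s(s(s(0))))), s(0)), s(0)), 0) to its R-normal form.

0

1. m(0, m(c, m(c, m(s(s(0)), s(c), s(s(s(s(0))))), s(0)), s(0)), 0)  →  m(0, m(c, m(c, s(s(s(0))), s(0)), s(0)), 0)   [R1 at 2.2.2]
2. m(0, m(c, m(c, s(s(s(0))), s(0)), s(0)), 0)  →  m(0, m(c, s(s(s(0))), s(0)), 0)   [R3 at 2.2]
3. m(0, m(c, s(s(s(0))), s(0)), 0)  →  m(0, s(s(s(0))), 0)   [R3 at 2]
4. m(0, s(s(s(0))), 0)  →  0   [R6 at ε]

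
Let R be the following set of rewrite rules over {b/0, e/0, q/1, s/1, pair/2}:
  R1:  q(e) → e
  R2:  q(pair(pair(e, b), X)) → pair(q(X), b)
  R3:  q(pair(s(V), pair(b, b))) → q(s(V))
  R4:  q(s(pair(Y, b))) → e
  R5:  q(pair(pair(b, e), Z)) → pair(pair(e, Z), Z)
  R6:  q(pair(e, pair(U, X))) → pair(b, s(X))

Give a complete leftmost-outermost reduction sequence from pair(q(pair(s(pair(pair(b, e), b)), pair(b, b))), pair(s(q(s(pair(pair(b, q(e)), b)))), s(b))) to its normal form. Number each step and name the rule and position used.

pair(e, pair(s(e), s(b)))

1. pair(q(pair(s(pair(pair(b, e), b)), pair(b, b))), pair(s(q(s(pair(pair(b, q(e)), b)))), s(b)))  →  pair(q(s(pair(pair(b, e), b))), pair(s(q(s(pair(pair(b, q(e)), b)))), s(b)))   [R3 at 1]
2. pair(q(s(pair(pair(b, e), b))), pair(s(q(s(pair(pair(b, q(e)), b)))), s(b)))  →  pair(e, pair(s(q(s(pair(pair(b, q(e)), b)))), s(b)))   [R4 at 1]
3. pair(e, pair(s(q(s(pair(pair(b, q(e)), b)))), s(b)))  →  pair(e, pair(s(e), s(b)))   [R4 at 2.1.1]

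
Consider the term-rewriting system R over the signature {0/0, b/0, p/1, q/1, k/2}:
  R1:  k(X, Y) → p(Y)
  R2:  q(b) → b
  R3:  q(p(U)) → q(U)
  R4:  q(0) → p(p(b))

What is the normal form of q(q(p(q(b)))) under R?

b

1. q(q(p(q(b))))  →  q(q(q(b)))   [R3 at 1]
2. q(q(q(b)))  →  q(q(b))   [R2 at 1.1]
3. q(q(b))  →  q(b)   [R2 at 1]
4. q(b)  →  b   [R2 at ε]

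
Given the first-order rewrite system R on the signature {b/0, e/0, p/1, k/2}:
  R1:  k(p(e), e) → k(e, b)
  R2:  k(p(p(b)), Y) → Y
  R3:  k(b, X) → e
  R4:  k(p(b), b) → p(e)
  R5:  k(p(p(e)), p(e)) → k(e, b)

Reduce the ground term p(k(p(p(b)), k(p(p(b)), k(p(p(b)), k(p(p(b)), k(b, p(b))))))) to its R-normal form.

p(e)

1. p(k(p(p(b)), k(p(p(b)), k(p(p(b)), k(p(p(b)), k(b, p(b)))))))  →  p(k(p(p(b)), k(p(p(b)), k(p(p(b)), k(b, p(b))))))   [R2 at 1]
2. p(k(p(p(b)), k(p(p(b)), k(p(p(b)), k(b, p(b))))))  →  p(k(p(p(b)), k(p(p(b)), k(b, p(b)))))   [R2 at 1]
3. p(k(p(p(b)), k(p(p(b)), k(b, p(b)))))  →  p(k(p(p(b)), k(b, p(b))))   [R2 at 1]
4. p(k(p(p(b)), k(b, p(b))))  →  p(k(b, p(b)))   [R2 at 1]
5. p(k(b, p(b)))  →  p(e)   [R3 at 1]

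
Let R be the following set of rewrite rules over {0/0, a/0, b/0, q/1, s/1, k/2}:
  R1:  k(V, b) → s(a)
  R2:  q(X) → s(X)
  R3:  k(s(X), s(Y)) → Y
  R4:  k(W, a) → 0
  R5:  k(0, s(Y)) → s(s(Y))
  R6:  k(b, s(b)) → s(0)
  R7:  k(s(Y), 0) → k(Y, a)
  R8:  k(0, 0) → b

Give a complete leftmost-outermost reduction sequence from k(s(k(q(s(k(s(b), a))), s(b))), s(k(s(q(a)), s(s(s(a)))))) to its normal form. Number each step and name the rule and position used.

s(s(a))

1. k(s(k(q(s(k(s(b), a))), s(b))), s(k(s(q(a)), s(s(s(a))))))  →  k(s(q(a)), s(s(s(a))))   [R3 at ε]
2. k(s(q(a)), s(s(s(a))))  →  s(s(a))   [R3 at ε]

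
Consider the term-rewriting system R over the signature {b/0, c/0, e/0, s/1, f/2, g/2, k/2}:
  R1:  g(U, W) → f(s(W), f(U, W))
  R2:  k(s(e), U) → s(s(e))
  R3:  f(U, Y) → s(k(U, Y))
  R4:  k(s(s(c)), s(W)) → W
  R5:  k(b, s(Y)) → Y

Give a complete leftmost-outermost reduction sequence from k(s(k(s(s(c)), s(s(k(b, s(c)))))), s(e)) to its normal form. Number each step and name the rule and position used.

e

1. k(s(k(s(s(c)), s(s(k(b, s(c)))))), s(e))  →  k(s(s(k(b, s(c)))), s(e))   [R4 at 1.1]
2. k(s(s(k(b, s(c)))), s(e))  →  k(s(s(c)), s(e))   [R5 at 1.1.1]
3. k(s(s(c)), s(e))  →  e   [R4 at ε]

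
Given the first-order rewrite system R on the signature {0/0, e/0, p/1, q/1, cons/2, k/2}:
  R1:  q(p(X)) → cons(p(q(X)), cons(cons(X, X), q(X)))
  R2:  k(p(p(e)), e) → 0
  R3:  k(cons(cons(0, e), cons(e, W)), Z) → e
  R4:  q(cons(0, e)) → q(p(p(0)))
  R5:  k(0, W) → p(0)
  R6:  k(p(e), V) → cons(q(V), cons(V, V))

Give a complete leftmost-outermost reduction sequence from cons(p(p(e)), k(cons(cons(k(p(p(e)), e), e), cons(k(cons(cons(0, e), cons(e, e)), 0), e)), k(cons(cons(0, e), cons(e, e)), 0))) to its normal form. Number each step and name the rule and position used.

1. cons(p(p(e)), k(cons(cons(k(p(p(e)), e), e), cons(k(cons(cons(0, e), cons(e, e)), 0), e)), k(cons(cons(0, e), cons(e, e)), 0)))  →  cons(p(p(e)), k(cons(cons(0, e), cons(k(cons(cons(0, e), cons(e, e)), 0), e)), k(cons(cons(0, e), cons(e, e)), 0)))   [R2 at 2.1.1.1]
2. cons(p(p(e)), k(cons(cons(0, e), cons(k(cons(cons(0, e), cons(e, e)), 0), e)), k(cons(cons(0, e), cons(e, e)), 0)))  →  cons(p(p(e)), k(cons(cons(0, e), cons(e, e)), k(cons(cons(0, e), cons(e, e)), 0)))   [R3 at 2.1.2.1]
3. cons(p(p(e)), k(cons(cons(0, e), cons(e, e)), k(cons(cons(0, e), cons(e, e)), 0)))  →  cons(p(p(e)), e)   [R3 at 2]

cons(p(p(e)), e)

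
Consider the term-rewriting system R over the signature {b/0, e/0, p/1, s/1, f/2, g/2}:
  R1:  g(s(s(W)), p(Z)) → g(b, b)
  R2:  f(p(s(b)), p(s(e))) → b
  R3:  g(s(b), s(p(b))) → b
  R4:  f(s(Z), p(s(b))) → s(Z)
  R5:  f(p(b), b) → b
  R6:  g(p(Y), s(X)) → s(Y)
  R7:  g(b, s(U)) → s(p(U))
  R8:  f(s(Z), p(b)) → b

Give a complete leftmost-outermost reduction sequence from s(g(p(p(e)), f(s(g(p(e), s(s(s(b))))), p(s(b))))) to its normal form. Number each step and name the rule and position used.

s(s(p(e)))

1. s(g(p(p(e)), f(s(g(p(e), s(s(s(b))))), p(s(b)))))  →  s(g(p(p(e)), s(g(p(e), s(s(s(b)))))))   [R4 at 1.2]
2. s(g(p(p(e)), s(g(p(e), s(s(s(b)))))))  →  s(s(p(e)))   [R6 at 1]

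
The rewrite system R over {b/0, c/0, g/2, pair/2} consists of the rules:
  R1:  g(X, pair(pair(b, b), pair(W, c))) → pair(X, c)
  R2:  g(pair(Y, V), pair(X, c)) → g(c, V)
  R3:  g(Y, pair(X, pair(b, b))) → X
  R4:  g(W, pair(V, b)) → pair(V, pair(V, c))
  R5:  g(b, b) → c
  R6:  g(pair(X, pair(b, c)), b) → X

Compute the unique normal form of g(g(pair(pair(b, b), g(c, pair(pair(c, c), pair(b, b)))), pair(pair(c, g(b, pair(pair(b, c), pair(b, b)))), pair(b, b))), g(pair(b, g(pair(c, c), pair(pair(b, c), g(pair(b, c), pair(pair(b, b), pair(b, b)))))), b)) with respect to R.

1. g(g(pair(pair(b, b), g(c, pair(pair(c, c), pair(b, b)))), pair(pair(c, g(b, pair(pair(b, c), pair(b, b)))), pair(b, b))), g(pair(b, g(pair(c, c), pair(pair(b, c), g(pair(b, c), pair(pair(b, b), pair(b, b)))))), b))  →  g(pair(c, g(b, pair(pair(b, c), pair(b, b)))), g(pair(b, g(pair(c, c), pair(pair(b, c), g(pair(b, c), pair(pair(b, b), pair(b, b)))))), b))   [R3 at 1]
2. g(pair(c, g(b, pair(pair(b, c), pair(b, b)))), g(pair(b, g(pair(c, c), pair(pair(b, c), g(pair(b, c), pair(pair(b, b), pair(b, b)))))), b))  →  g(pair(c, pair(b, c)), g(pair(b, g(pair(c, c), pair(pair(b, c), g(pair(b, c), pair(pair(b, b), pair(b, b)))))), b))   [R3 at 1.2]
3. g(pair(c, pair(b, c)), g(pair(b, g(pair(c, c), pair(pair(b, c), g(pair(b, c), pair(pair(b, b), pair(b, b)))))), b))  →  g(pair(c, pair(b, c)), g(pair(b, g(pair(c, c), pair(pair(b, c), pair(b, b)))), b))   [R3 at 2.1.2.2.2]
4. g(pair(c, pair(b, c)), g(pair(b, g(pair(c, c), pair(pair(b, c), pair(b, b)))), b))  →  g(pair(c, pair(b, c)), g(pair(b, pair(b, c)), b))   [R3 at 2.1.2]
5. g(pair(c, pair(b, c)), g(pair(b, pair(b, c)), b))  →  g(pair(c, pair(b, c)), b)   [R6 at 2]
6. g(pair(c, pair(b, c)), b)  →  c   [R6 at ε]

c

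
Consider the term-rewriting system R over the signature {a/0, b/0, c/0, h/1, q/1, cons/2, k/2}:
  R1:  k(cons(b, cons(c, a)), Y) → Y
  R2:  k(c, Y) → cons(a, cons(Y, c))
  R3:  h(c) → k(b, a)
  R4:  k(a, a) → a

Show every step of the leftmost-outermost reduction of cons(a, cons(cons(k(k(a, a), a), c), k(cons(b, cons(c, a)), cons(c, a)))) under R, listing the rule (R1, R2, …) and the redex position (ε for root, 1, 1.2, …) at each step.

1. cons(a, cons(cons(k(k(a, a), a), c), k(cons(b, cons(c, a)), cons(c, a))))  →  cons(a, cons(cons(k(a, a), c), k(cons(b, cons(c, a)), cons(c, a))))   [R4 at 2.1.1.1]
2. cons(a, cons(cons(k(a, a), c), k(cons(b, cons(c, a)), cons(c, a))))  →  cons(a, cons(cons(a, c), k(cons(b, cons(c, a)), cons(c, a))))   [R4 at 2.1.1]
3. cons(a, cons(cons(a, c), k(cons(b, cons(c, a)), cons(c, a))))  →  cons(a, cons(cons(a, c), cons(c, a)))   [R1 at 2.2]

cons(a, cons(cons(a, c), cons(c, a)))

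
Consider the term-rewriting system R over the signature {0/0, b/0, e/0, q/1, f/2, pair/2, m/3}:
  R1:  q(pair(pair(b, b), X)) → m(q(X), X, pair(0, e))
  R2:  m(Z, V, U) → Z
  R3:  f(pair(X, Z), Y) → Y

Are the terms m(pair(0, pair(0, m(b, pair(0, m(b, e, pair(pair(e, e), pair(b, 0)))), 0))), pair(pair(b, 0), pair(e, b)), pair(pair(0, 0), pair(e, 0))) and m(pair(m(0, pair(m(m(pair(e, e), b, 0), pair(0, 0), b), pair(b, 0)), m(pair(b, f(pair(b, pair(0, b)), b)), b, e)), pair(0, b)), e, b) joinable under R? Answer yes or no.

Reduce t₁ = m(pair(0, pair(0, m(b, pair(0, m(b, e, pair(pair(e, e), pair(b, 0)))), 0))), pair(pair(b, 0), pair(e, b)), pair(pair(0, 0), pair(e, 0))):
1. m(pair(0, pair(0, m(b, pair(0, m(b, e, pair(pair(e, e), pair(b, 0)))), 0))), pair(pair(b, 0), pair(e, b)), pair(pair(0, 0), pair(e, 0)))  →  pair(0, pair(0, m(b, pair(0, m(b, e, pair(pair(e, e), pair(b, 0)))), 0)))   [R2 at ε]
2. pair(0, pair(0, m(b, pair(0, m(b, e, pair(pair(e, e), pair(b, 0)))), 0)))  →  pair(0, pair(0, b))   [R2 at 2.2]

Reduce t₂ = m(pair(m(0, pair(m(m(pair(e, e), b, 0), pair(0, 0), b), pair(b, 0)), m(pair(b, f(pair(b, pair(0, b)), b)), b, e)), pair(0, b)), e, b):
1. m(pair(m(0, pair(m(m(pair(e, e), b, 0), pair(0, 0), b), pair(b, 0)), m(pair(b, f(pair(b, pair(0, b)), b)), b, e)), pair(0, b)), e, b)  →  pair(m(0, pair(m(m(pair(e, e), b, 0), pair(0, 0), b), pair(b, 0)), m(pair(b, f(pair(b, pair(0, b)), b)), b, e)), pair(0, b))   [R2 at ε]
2. pair(m(0, pair(m(m(pair(e, e), b, 0), pair(0, 0), b), pair(b, 0)), m(pair(b, f(pair(b, pair(0, b)), b)), b, e)), pair(0, b))  →  pair(0, pair(0, b))   [R2 at 1]

yes — NF(t₁) = pair(0, pair(0, b)), NF(t₂) = pair(0, pair(0, b))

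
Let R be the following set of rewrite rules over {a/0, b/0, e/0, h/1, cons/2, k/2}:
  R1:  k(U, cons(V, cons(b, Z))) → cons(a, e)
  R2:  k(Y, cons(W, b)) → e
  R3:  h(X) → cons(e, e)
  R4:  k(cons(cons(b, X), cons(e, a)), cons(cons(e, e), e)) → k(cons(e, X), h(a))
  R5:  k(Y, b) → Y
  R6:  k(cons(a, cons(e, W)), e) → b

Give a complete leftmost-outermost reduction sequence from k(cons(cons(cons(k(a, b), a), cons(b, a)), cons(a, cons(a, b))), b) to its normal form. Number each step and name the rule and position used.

cons(cons(cons(a, a), cons(b, a)), cons(a, cons(a, b)))

1. k(cons(cons(cons(k(a, b), a), cons(b, a)), cons(a, cons(a, b))), b)  →  cons(cons(cons(k(a, b), a), cons(b, a)), cons(a, cons(a, b)))   [R5 at ε]
2. cons(cons(cons(k(a, b), a), cons(b, a)), cons(a, cons(a, b)))  →  cons(cons(cons(a, a), cons(b, a)), cons(a, cons(a, b)))   [R5 at 1.1.1]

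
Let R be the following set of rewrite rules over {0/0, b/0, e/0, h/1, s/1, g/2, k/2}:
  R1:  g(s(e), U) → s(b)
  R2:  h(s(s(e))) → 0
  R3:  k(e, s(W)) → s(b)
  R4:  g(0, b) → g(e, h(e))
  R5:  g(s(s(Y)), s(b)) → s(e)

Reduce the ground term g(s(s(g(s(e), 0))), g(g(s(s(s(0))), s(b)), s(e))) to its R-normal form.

1. g(s(s(g(s(e), 0))), g(g(s(s(s(0))), s(b)), s(e)))  →  g(s(s(s(b))), g(g(s(s(s(0))), s(b)), s(e)))   [R1 at 1.1.1]
2. g(s(s(s(b))), g(g(s(s(s(0))), s(b)), s(e)))  →  g(s(s(s(b))), g(s(e), s(e)))   [R5 at 2.1]
3. g(s(s(s(b))), g(s(e), s(e)))  →  g(s(s(s(b))), s(b))   [R1 at 2]
4. g(s(s(s(b))), s(b))  →  s(e)   [R5 at ε]

s(e)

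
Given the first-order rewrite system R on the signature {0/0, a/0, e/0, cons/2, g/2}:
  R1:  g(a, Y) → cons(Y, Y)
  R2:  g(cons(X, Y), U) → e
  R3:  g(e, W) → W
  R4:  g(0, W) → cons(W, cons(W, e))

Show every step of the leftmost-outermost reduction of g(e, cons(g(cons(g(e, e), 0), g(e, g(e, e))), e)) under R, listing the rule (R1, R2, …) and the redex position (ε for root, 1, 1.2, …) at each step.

1. g(e, cons(g(cons(g(e, e), 0), g(e, g(e, e))), e))  →  cons(g(cons(g(e, e), 0), g(e, g(e, e))), e)   [R3 at ε]
2. cons(g(cons(g(e, e), 0), g(e, g(e, e))), e)  →  cons(e, e)   [R2 at 1]

cons(e, e)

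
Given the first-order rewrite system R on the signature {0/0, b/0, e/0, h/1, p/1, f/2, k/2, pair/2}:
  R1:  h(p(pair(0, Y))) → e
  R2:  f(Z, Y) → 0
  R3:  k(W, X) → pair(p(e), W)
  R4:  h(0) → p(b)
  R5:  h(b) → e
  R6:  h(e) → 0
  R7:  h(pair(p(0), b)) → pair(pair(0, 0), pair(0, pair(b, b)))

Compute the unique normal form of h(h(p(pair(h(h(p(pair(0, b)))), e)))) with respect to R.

0

1. h(h(p(pair(h(h(p(pair(0, b)))), e))))  →  h(h(p(pair(h(e), e))))   [R1 at 1.1.1.1.1]
2. h(h(p(pair(h(e), e))))  →  h(h(p(pair(0, e))))   [R6 at 1.1.1.1]
3. h(h(p(pair(0, e))))  →  h(e)   [R1 at 1]
4. h(e)  →  0   [R6 at ε]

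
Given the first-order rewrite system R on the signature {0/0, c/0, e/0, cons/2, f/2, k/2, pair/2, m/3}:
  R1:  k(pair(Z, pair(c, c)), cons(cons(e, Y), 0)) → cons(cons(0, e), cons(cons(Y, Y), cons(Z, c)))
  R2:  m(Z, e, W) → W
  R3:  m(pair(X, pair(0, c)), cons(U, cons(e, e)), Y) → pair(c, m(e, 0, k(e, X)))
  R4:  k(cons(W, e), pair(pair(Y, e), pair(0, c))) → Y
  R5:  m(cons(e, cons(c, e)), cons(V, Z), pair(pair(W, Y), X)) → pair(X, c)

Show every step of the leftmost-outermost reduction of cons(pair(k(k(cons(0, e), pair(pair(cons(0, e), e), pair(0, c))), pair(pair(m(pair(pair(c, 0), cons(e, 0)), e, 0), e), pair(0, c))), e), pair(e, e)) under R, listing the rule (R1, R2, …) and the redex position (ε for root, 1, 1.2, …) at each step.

cons(pair(0, e), pair(e, e))

1. cons(pair(k(k(cons(0, e), pair(pair(cons(0, e), e), pair(0, c))), pair(pair(m(pair(pair(c, 0), cons(e, 0)), e, 0), e), pair(0, c))), e), pair(e, e))  →  cons(pair(k(cons(0, e), pair(pair(m(pair(pair(c, 0), cons(e, 0)), e, 0), e), pair(0, c))), e), pair(e, e))   [R4 at 1.1.1]
2. cons(pair(k(cons(0, e), pair(pair(m(pair(pair(c, 0), cons(e, 0)), e, 0), e), pair(0, c))), e), pair(e, e))  →  cons(pair(m(pair(pair(c, 0), cons(e, 0)), e, 0), e), pair(e, e))   [R4 at 1.1]
3. cons(pair(m(pair(pair(c, 0), cons(e, 0)), e, 0), e), pair(e, e))  →  cons(pair(0, e), pair(e, e))   [R2 at 1.1]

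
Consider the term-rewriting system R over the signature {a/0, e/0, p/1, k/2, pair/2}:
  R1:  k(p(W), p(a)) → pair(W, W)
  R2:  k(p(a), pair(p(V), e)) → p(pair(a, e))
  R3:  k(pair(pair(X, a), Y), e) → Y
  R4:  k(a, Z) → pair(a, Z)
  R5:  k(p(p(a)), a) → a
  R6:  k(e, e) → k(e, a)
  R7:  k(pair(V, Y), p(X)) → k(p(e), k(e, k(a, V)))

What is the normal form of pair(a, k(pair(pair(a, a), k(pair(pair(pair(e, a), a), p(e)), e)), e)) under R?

1. pair(a, k(pair(pair(a, a), k(pair(pair(pair(e, a), a), p(e)), e)), e))  →  pair(a, k(pair(pair(pair(e, a), a), p(e)), e))   [R3 at 2]
2. pair(a, k(pair(pair(pair(e, a), a), p(e)), e))  →  pair(a, p(e))   [R3 at 2]

pair(a, p(e))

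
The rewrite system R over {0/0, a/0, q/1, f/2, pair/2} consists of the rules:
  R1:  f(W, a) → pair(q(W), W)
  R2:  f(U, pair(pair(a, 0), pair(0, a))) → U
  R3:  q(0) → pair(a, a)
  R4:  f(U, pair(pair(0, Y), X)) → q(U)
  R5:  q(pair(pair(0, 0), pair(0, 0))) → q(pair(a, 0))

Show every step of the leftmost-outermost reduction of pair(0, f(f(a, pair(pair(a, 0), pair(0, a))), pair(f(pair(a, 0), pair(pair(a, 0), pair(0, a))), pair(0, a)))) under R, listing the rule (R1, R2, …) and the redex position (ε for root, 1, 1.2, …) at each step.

1. pair(0, f(f(a, pair(pair(a, 0), pair(0, a))), pair(f(pair(a, 0), pair(pair(a, 0), pair(0, a))), pair(0, a))))  →  pair(0, f(a, pair(f(pair(a, 0), pair(pair(a, 0), pair(0, a))), pair(0, a))))   [R2 at 2.1]
2. pair(0, f(a, pair(f(pair(a, 0), pair(pair(a, 0), pair(0, a))), pair(0, a))))  →  pair(0, f(a, pair(pair(a, 0), pair(0, a))))   [R2 at 2.2.1]
3. pair(0, f(a, pair(pair(a, 0), pair(0, a))))  →  pair(0, a)   [R2 at 2]

pair(0, a)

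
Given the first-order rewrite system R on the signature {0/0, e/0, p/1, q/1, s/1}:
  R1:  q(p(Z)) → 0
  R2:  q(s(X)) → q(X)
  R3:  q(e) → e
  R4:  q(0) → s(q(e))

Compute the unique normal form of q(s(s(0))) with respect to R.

s(e)

1. q(s(s(0)))  →  q(s(0))   [R2 at ε]
2. q(s(0))  →  q(0)   [R2 at ε]
3. q(0)  →  s(q(e))   [R4 at ε]
4. s(q(e))  →  s(e)   [R3 at 1]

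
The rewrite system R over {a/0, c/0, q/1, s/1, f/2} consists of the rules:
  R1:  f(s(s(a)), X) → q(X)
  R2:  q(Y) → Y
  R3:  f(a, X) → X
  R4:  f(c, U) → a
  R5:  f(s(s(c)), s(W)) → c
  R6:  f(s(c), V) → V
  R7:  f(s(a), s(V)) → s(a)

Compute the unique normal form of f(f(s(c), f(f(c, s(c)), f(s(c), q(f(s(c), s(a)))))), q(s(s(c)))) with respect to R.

1. f(f(s(c), f(f(c, s(c)), f(s(c), q(f(s(c), s(a)))))), q(s(s(c))))  →  f(f(f(c, s(c)), f(s(c), q(f(s(c), s(a))))), q(s(s(c))))   [R6 at 1]
2. f(f(f(c, s(c)), f(s(c), q(f(s(c), s(a))))), q(s(s(c))))  →  f(f(a, f(s(c), q(f(s(c), s(a))))), q(s(s(c))))   [R4 at 1.1]
3. f(f(a, f(s(c), q(f(s(c), s(a))))), q(s(s(c))))  →  f(f(s(c), q(f(s(c), s(a)))), q(s(s(c))))   [R3 at 1]
4. f(f(s(c), q(f(s(c), s(a)))), q(s(s(c))))  →  f(q(f(s(c), s(a))), q(s(s(c))))   [R6 at 1]
5. f(q(f(s(c), s(a))), q(s(s(c))))  →  f(f(s(c), s(a)), q(s(s(c))))   [R2 at 1]
6. f(f(s(c), s(a)), q(s(s(c))))  →  f(s(a), q(s(s(c))))   [R6 at 1]
7. f(s(a), q(s(s(c))))  →  f(s(a), s(s(c)))   [R2 at 2]
8. f(s(a), s(s(c)))  →  s(a)   [R7 at ε]

s(a)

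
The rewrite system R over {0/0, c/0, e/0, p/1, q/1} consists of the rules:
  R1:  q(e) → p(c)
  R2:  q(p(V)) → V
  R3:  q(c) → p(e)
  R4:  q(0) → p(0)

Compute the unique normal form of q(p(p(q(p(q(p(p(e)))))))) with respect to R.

1. q(p(p(q(p(q(p(p(e))))))))  →  p(q(p(q(p(p(e))))))   [R2 at ε]
2. p(q(p(q(p(p(e))))))  →  p(q(p(p(e))))   [R2 at 1]
3. p(q(p(p(e))))  →  p(p(e))   [R2 at 1]

p(p(e))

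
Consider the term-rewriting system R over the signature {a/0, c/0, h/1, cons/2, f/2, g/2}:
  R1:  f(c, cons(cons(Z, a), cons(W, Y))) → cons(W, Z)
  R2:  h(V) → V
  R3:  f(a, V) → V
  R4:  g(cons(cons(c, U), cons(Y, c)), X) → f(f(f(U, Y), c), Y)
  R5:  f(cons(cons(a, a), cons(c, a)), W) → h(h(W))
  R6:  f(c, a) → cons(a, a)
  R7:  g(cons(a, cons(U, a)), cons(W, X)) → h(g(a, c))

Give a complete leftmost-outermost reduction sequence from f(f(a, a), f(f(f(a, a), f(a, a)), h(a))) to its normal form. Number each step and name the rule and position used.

a

1. f(f(a, a), f(f(f(a, a), f(a, a)), h(a)))  →  f(a, f(f(f(a, a), f(a, a)), h(a)))   [R3 at 1]
2. f(a, f(f(f(a, a), f(a, a)), h(a)))  →  f(f(f(a, a), f(a, a)), h(a))   [R3 at ε]
3. f(f(f(a, a), f(a, a)), h(a))  →  f(f(a, f(a, a)), h(a))   [R3 at 1.1]
4. f(f(a, f(a, a)), h(a))  →  f(f(a, a), h(a))   [R3 at 1]
5. f(f(a, a), h(a))  →  f(a, h(a))   [R3 at 1]
6. f(a, h(a))  →  h(a)   [R3 at ε]
7. h(a)  →  a   [R2 at ε]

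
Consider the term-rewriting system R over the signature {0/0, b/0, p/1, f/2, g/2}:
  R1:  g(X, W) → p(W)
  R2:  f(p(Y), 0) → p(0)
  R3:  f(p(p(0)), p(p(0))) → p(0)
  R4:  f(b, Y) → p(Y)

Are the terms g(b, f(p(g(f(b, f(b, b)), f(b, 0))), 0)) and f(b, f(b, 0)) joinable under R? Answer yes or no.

Reduce t₁ = g(b, f(p(g(f(b, f(b, b)), f(b, 0))), 0)):
1. g(b, f(p(g(f(b, f(b, b)), f(b, 0))), 0))  →  p(f(p(g(f(b, f(b, b)), f(b, 0))), 0))   [R1 at ε]
2. p(f(p(g(f(b, f(b, b)), f(b, 0))), 0))  →  p(p(0))   [R2 at 1]

Reduce t₂ = f(b, f(b, 0)):
1. f(b, f(b, 0))  →  p(f(b, 0))   [R4 at ε]
2. p(f(b, 0))  →  p(p(0))   [R4 at 1]

yes — NF(t₁) = p(p(0)), NF(t₂) = p(p(0))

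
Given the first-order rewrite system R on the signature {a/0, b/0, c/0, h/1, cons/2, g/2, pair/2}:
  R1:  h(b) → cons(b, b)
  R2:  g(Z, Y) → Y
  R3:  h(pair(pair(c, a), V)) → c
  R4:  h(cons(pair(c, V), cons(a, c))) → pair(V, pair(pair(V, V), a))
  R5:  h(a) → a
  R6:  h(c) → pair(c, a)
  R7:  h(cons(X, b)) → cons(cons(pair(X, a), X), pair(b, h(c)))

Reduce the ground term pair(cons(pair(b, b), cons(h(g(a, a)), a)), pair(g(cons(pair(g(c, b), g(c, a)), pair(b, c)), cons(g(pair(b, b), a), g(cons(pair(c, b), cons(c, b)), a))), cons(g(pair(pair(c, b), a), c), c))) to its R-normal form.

pair(cons(pair(b, b), cons(a, a)), pair(cons(a, a), cons(c, c)))

1. pair(cons(pair(b, b), cons(h(g(a, a)), a)), pair(g(cons(pair(g(c, b), g(c, a)), pair(b, c)), cons(g(pair(b, b), a), g(cons(pair(c, b), cons(c, b)), a))), cons(g(pair(pair(c, b), a), c), c)))  →  pair(cons(pair(b, b), cons(h(a), a)), pair(g(cons(pair(g(c, b), g(c, a)), pair(b, c)), cons(g(pair(b, b), a), g(cons(pair(c, b), cons(c, b)), a))), cons(g(pair(pair(c, b), a), c), c)))   [R2 at 1.2.1.1]
2. pair(cons(pair(b, b), cons(h(a), a)), pair(g(cons(pair(g(c, b), g(c, a)), pair(b, c)), cons(g(pair(b, b), a), g(cons(pair(c, b), cons(c, b)), a))), cons(g(pair(pair(c, b), a), c), c)))  →  pair(cons(pair(b, b), cons(a, a)), pair(g(cons(pair(g(c, b), g(c, a)), pair(b, c)), cons(g(pair(b, b), a), g(cons(pair(c, b), cons(c, b)), a))), cons(g(pair(pair(c, b), a), c), c)))   [R5 at 1.2.1]
3. pair(cons(pair(b, b), cons(a, a)), pair(g(cons(pair(g(c, b), g(c, a)), pair(b, c)), cons(g(pair(b, b), a), g(cons(pair(c, b), cons(c, b)), a))), cons(g(pair(pair(c, b), a), c), c)))  →  pair(cons(pair(b, b), cons(a, a)), pair(cons(g(pair(b, b), a), g(cons(pair(c, b), cons(c, b)), a)), cons(g(pair(pair(c, b), a), c), c)))   [R2 at 2.1]
4. pair(cons(pair(b, b), cons(a, a)), pair(cons(g(pair(b, b), a), g(cons(pair(c, b), cons(c, b)), a)), cons(g(pair(pair(c, b), a), c), c)))  →  pair(cons(pair(b, b), cons(a, a)), pair(cons(a, g(cons(pair(c, b), cons(c, b)), a)), cons(g(pair(pair(c, b), a), c), c)))   [R2 at 2.1.1]
5. pair(cons(pair(b, b), cons(a, a)), pair(cons(a, g(cons(pair(c, b), cons(c, b)), a)), cons(g(pair(pair(c, b), a), c), c)))  →  pair(cons(pair(b, b), cons(a, a)), pair(cons(a, a), cons(g(pair(pair(c, b), a), c), c)))   [R2 at 2.1.2]
6. pair(cons(pair(b, b), cons(a, a)), pair(cons(a, a), cons(g(pair(pair(c, b), a), c), c)))  →  pair(cons(pair(b, b), cons(a, a)), pair(cons(a, a), cons(c, c)))   [R2 at 2.2.1]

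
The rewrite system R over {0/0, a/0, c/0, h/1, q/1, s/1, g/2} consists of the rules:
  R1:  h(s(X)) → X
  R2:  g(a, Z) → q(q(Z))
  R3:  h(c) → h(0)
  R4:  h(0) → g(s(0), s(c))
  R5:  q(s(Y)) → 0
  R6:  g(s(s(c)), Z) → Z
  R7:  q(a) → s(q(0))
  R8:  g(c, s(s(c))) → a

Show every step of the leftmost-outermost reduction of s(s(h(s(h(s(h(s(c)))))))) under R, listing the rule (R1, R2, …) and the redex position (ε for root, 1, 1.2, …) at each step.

1. s(s(h(s(h(s(h(s(c))))))))  →  s(s(h(s(h(s(c))))))   [R1 at 1.1]
2. s(s(h(s(h(s(c))))))  →  s(s(h(s(c))))   [R1 at 1.1]
3. s(s(h(s(c))))  →  s(s(c))   [R1 at 1.1]

s(s(c))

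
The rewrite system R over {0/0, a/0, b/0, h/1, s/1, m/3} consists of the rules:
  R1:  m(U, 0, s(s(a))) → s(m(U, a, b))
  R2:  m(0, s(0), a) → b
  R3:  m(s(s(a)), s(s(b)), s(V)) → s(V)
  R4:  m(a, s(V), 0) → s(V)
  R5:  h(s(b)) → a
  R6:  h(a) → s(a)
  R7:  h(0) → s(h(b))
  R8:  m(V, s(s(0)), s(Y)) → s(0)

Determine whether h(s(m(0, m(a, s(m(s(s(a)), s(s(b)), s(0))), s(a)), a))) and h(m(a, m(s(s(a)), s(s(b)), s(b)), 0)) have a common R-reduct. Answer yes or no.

yes — NF(t₁) = a, NF(t₂) = a

Reduce t₁ = h(s(m(0, m(a, s(m(s(s(a)), s(s(b)), s(0))), s(a)), a))):
1. h(s(m(0, m(a, s(m(s(s(a)), s(s(b)), s(0))), s(a)), a)))  →  h(s(m(0, m(a, s(s(0)), s(a)), a)))   [R3 at 1.1.2.2.1]
2. h(s(m(0, m(a, s(s(0)), s(a)), a)))  →  h(s(m(0, s(0), a)))   [R8 at 1.1.2]
3. h(s(m(0, s(0), a)))  →  h(s(b))   [R2 at 1.1]
4. h(s(b))  →  a   [R5 at ε]

Reduce t₂ = h(m(a, m(s(s(a)), s(s(b)), s(b)), 0)):
1. h(m(a, m(s(s(a)), s(s(b)), s(b)), 0))  →  h(m(a, s(b), 0))   [R3 at 1.2]
2. h(m(a, s(b), 0))  →  h(s(b))   [R4 at 1]
3. h(s(b))  →  a   [R5 at ε]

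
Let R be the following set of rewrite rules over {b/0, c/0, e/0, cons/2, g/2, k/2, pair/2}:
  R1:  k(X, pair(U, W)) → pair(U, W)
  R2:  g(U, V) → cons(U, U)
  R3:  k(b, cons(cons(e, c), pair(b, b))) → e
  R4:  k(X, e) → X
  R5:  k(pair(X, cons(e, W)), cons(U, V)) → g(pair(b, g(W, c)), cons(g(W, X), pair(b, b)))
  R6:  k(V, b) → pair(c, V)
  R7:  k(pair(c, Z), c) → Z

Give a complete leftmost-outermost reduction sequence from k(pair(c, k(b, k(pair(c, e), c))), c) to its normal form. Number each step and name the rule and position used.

b

1. k(pair(c, k(b, k(pair(c, e), c))), c)  →  k(b, k(pair(c, e), c))   [R7 at ε]
2. k(b, k(pair(c, e), c))  →  k(b, e)   [R7 at 2]
3. k(b, e)  →  b   [R4 at ε]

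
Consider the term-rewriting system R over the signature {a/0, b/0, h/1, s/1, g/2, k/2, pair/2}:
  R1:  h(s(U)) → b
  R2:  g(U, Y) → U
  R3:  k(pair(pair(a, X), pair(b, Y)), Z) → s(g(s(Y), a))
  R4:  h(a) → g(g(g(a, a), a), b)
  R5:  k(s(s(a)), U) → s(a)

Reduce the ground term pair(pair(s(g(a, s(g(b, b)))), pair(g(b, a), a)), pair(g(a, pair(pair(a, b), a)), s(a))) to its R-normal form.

pair(pair(s(a), pair(b, a)), pair(a, s(a)))

1. pair(pair(s(g(a, s(g(b, b)))), pair(g(b, a), a)), pair(g(a, pair(pair(a, b), a)), s(a)))  →  pair(pair(s(a), pair(g(b, a), a)), pair(g(a, pair(pair(a, b), a)), s(a)))   [R2 at 1.1.1]
2. pair(pair(s(a), pair(g(b, a), a)), pair(g(a, pair(pair(a, b), a)), s(a)))  →  pair(pair(s(a), pair(b, a)), pair(g(a, pair(pair(a, b), a)), s(a)))   [R2 at 1.2.1]
3. pair(pair(s(a), pair(b, a)), pair(g(a, pair(pair(a, b), a)), s(a)))  →  pair(pair(s(a), pair(b, a)), pair(a, s(a)))   [R2 at 2.1]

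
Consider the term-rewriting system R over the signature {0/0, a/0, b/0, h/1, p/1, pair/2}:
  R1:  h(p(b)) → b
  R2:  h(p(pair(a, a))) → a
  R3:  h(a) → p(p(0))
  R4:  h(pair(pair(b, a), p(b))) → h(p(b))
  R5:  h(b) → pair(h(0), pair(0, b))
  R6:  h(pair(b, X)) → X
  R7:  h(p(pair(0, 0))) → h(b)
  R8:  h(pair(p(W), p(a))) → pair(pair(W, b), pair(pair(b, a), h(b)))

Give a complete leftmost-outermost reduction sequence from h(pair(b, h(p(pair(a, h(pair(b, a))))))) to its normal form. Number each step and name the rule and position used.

1. h(pair(b, h(p(pair(a, h(pair(b, a)))))))  →  h(p(pair(a, h(pair(b, a)))))   [R6 at ε]
2. h(p(pair(a, h(pair(b, a)))))  →  h(p(pair(a, a)))   [R6 at 1.1.2]
3. h(p(pair(a, a)))  →  a   [R2 at ε]

a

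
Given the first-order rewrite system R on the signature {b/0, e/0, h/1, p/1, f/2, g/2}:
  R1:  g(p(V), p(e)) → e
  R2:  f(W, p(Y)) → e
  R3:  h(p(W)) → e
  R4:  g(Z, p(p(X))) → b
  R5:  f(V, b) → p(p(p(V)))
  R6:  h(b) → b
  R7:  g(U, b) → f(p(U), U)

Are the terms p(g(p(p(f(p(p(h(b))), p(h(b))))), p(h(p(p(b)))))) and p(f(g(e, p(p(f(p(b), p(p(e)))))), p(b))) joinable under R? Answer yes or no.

Reduce t₁ = p(g(p(p(f(p(p(h(b))), p(h(b))))), p(h(p(p(b)))))):
1. p(g(p(p(f(p(p(h(b))), p(h(b))))), p(h(p(p(b))))))  →  p(g(p(p(e)), p(h(p(p(b))))))   [R2 at 1.1.1.1]
2. p(g(p(p(e)), p(h(p(p(b))))))  →  p(g(p(p(e)), p(e)))   [R3 at 1.2.1]
3. p(g(p(p(e)), p(e)))  →  p(e)   [R1 at 1]

Reduce t₂ = p(f(g(e, p(p(f(p(b), p(p(e)))))), p(b))):
1. p(f(g(e, p(p(f(p(b), p(p(e)))))), p(b)))  →  p(e)   [R2 at 1]

yes — NF(t₁) = p(e), NF(t₂) = p(e)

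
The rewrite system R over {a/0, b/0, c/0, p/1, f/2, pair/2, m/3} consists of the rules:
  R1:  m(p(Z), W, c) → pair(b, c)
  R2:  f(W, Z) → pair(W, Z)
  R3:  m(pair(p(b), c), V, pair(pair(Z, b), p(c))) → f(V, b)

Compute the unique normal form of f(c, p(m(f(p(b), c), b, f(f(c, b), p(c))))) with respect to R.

1. f(c, p(m(f(p(b), c), b, f(f(c, b), p(c)))))  →  pair(c, p(m(f(p(b), c), b, f(f(c, b), p(c)))))   [R2 at ε]
2. pair(c, p(m(f(p(b), c), b, f(f(c, b), p(c)))))  →  pair(c, p(m(pair(p(b), c), b, f(f(c, b), p(c)))))   [R2 at 2.1.1]
3. pair(c, p(m(pair(p(b), c), b, f(f(c, b), p(c)))))  →  pair(c, p(m(pair(p(b), c), b, pair(f(c, b), p(c)))))   [R2 at 2.1.3]
4. pair(c, p(m(pair(p(b), c), b, pair(f(c, b), p(c)))))  →  pair(c, p(m(pair(p(b), c), b, pair(pair(c, b), p(c)))))   [R2 at 2.1.3.1]
5. pair(c, p(m(pair(p(b), c), b, pair(pair(c, b), p(c)))))  →  pair(c, p(f(b, b)))   [R3 at 2.1]
6. pair(c, p(f(b, b)))  →  pair(c, p(pair(b, b)))   [R2 at 2.1]

pair(c, p(pair(b, b)))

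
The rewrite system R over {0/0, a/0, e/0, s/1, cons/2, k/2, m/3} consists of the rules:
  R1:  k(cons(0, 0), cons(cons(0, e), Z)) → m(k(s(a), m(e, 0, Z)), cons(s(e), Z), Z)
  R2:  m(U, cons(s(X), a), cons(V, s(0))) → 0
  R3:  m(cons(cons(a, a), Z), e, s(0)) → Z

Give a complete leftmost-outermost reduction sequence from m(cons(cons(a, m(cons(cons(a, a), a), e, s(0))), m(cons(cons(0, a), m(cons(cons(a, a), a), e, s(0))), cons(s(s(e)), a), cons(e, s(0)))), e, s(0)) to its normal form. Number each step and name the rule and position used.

0

1. m(cons(cons(a, m(cons(cons(a, a), a), e, s(0))), m(cons(cons(0, a), m(cons(cons(a, a), a), e, s(0))), cons(s(s(e)), a), cons(e, s(0)))), e, s(0))  →  m(cons(cons(a, a), m(cons(cons(0, a), m(cons(cons(a, a), a), e, s(0))), cons(s(s(e)), a), cons(e, s(0)))), e, s(0))   [R3 at 1.1.2]
2. m(cons(cons(a, a), m(cons(cons(0, a), m(cons(cons(a, a), a), e, s(0))), cons(s(s(e)), a), cons(e, s(0)))), e, s(0))  →  m(cons(cons(0, a), m(cons(cons(a, a), a), e, s(0))), cons(s(s(e)), a), cons(e, s(0)))   [R3 at ε]
3. m(cons(cons(0, a), m(cons(cons(a, a), a), e, s(0))), cons(s(s(e)), a), cons(e, s(0)))  →  0   [R2 at ε]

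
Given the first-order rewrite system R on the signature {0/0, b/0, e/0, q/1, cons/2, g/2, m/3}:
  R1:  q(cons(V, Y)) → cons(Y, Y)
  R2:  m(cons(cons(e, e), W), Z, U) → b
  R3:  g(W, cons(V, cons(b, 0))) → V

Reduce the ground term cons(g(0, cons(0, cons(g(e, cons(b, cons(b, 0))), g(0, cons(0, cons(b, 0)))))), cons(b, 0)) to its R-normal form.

cons(0, cons(b, 0))

1. cons(g(0, cons(0, cons(g(e, cons(b, cons(b, 0))), g(0, cons(0, cons(b, 0)))))), cons(b, 0))  →  cons(g(0, cons(0, cons(b, g(0, cons(0, cons(b, 0)))))), cons(b, 0))   [R3 at 1.2.2.1]
2. cons(g(0, cons(0, cons(b, g(0, cons(0, cons(b, 0)))))), cons(b, 0))  →  cons(g(0, cons(0, cons(b, 0))), cons(b, 0))   [R3 at 1.2.2.2]
3. cons(g(0, cons(0, cons(b, 0))), cons(b, 0))  →  cons(0, cons(b, 0))   [R3 at 1]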